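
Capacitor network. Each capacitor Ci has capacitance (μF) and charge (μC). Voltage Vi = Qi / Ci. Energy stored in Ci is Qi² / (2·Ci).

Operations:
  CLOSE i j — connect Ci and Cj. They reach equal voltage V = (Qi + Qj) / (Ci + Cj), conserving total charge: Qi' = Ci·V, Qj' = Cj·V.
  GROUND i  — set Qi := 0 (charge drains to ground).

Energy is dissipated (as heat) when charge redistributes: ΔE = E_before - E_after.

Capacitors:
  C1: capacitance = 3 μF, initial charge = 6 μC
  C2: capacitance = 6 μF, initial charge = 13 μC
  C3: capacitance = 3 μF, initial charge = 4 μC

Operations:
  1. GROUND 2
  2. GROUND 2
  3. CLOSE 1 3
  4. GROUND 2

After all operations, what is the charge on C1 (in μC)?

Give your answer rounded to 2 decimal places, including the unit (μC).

Answer: 5.00 μC

Derivation:
Initial: C1(3μF, Q=6μC, V=2.00V), C2(6μF, Q=13μC, V=2.17V), C3(3μF, Q=4μC, V=1.33V)
Op 1: GROUND 2: Q2=0; energy lost=14.083
Op 2: GROUND 2: Q2=0; energy lost=0.000
Op 3: CLOSE 1-3: Q_total=10.00, C_total=6.00, V=1.67; Q1=5.00, Q3=5.00; dissipated=0.333
Op 4: GROUND 2: Q2=0; energy lost=0.000
Final charges: Q1=5.00, Q2=0.00, Q3=5.00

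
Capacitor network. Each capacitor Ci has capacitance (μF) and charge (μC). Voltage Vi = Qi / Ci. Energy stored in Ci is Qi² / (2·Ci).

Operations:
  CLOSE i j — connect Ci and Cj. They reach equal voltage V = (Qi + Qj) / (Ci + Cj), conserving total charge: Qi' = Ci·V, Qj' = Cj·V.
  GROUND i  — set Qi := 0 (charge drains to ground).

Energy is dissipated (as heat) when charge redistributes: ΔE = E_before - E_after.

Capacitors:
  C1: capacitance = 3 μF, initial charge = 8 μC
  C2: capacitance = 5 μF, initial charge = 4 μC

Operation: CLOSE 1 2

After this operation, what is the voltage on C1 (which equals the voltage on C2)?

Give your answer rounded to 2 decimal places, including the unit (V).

Answer: 1.50 V

Derivation:
Initial: C1(3μF, Q=8μC, V=2.67V), C2(5μF, Q=4μC, V=0.80V)
Op 1: CLOSE 1-2: Q_total=12.00, C_total=8.00, V=1.50; Q1=4.50, Q2=7.50; dissipated=3.267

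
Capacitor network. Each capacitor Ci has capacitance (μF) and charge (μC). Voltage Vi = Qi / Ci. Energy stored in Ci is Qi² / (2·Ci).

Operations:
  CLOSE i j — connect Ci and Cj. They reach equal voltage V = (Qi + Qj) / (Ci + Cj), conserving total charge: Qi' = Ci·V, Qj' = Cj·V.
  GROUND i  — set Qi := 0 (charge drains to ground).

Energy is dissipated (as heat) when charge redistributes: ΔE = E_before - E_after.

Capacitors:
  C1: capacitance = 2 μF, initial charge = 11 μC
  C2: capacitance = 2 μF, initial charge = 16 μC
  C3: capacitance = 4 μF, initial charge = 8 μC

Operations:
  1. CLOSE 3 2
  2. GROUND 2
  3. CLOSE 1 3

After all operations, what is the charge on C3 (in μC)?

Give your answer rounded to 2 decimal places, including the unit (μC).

Initial: C1(2μF, Q=11μC, V=5.50V), C2(2μF, Q=16μC, V=8.00V), C3(4μF, Q=8μC, V=2.00V)
Op 1: CLOSE 3-2: Q_total=24.00, C_total=6.00, V=4.00; Q3=16.00, Q2=8.00; dissipated=24.000
Op 2: GROUND 2: Q2=0; energy lost=16.000
Op 3: CLOSE 1-3: Q_total=27.00, C_total=6.00, V=4.50; Q1=9.00, Q3=18.00; dissipated=1.500
Final charges: Q1=9.00, Q2=0.00, Q3=18.00

Answer: 18.00 μC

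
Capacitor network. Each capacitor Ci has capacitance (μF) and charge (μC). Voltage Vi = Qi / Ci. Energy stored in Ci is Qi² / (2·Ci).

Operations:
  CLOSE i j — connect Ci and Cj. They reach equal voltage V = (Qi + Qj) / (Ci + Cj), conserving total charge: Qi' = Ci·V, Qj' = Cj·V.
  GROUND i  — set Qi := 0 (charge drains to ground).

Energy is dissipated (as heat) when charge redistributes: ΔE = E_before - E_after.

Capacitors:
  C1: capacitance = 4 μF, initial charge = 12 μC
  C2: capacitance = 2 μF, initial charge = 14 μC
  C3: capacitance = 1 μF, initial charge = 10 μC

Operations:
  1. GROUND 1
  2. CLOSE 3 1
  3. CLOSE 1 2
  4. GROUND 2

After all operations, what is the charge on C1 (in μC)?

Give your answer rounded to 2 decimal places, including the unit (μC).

Initial: C1(4μF, Q=12μC, V=3.00V), C2(2μF, Q=14μC, V=7.00V), C3(1μF, Q=10μC, V=10.00V)
Op 1: GROUND 1: Q1=0; energy lost=18.000
Op 2: CLOSE 3-1: Q_total=10.00, C_total=5.00, V=2.00; Q3=2.00, Q1=8.00; dissipated=40.000
Op 3: CLOSE 1-2: Q_total=22.00, C_total=6.00, V=3.67; Q1=14.67, Q2=7.33; dissipated=16.667
Op 4: GROUND 2: Q2=0; energy lost=13.444
Final charges: Q1=14.67, Q2=0.00, Q3=2.00

Answer: 14.67 μC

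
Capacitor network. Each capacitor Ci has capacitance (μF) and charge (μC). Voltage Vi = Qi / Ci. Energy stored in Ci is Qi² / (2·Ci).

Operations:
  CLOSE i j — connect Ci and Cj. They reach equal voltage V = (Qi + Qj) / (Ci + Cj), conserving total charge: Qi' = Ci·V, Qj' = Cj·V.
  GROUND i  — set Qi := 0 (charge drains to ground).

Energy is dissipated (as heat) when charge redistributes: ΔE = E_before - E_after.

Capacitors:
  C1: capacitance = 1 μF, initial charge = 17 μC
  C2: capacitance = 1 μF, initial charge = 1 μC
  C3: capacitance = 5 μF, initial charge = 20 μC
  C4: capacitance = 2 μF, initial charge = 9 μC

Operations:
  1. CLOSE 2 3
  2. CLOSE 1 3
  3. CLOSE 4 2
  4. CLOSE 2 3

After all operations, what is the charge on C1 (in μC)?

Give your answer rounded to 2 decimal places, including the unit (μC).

Answer: 5.75 μC

Derivation:
Initial: C1(1μF, Q=17μC, V=17.00V), C2(1μF, Q=1μC, V=1.00V), C3(5μF, Q=20μC, V=4.00V), C4(2μF, Q=9μC, V=4.50V)
Op 1: CLOSE 2-3: Q_total=21.00, C_total=6.00, V=3.50; Q2=3.50, Q3=17.50; dissipated=3.750
Op 2: CLOSE 1-3: Q_total=34.50, C_total=6.00, V=5.75; Q1=5.75, Q3=28.75; dissipated=75.938
Op 3: CLOSE 4-2: Q_total=12.50, C_total=3.00, V=4.17; Q4=8.33, Q2=4.17; dissipated=0.333
Op 4: CLOSE 2-3: Q_total=32.92, C_total=6.00, V=5.49; Q2=5.49, Q3=27.43; dissipated=1.045
Final charges: Q1=5.75, Q2=5.49, Q3=27.43, Q4=8.33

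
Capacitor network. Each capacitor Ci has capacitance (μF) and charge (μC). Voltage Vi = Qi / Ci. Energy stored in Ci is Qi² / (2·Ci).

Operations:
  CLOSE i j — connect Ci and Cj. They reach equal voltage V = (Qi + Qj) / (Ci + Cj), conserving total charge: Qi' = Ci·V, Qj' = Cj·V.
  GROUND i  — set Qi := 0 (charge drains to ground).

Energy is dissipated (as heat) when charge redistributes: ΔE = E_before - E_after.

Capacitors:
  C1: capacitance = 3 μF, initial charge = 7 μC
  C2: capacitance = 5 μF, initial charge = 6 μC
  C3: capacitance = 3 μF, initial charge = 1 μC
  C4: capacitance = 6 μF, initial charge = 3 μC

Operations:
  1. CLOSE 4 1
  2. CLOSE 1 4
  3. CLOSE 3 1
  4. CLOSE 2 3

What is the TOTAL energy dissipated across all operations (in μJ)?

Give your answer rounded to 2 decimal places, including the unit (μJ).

Answer: 4.03 μJ

Derivation:
Initial: C1(3μF, Q=7μC, V=2.33V), C2(5μF, Q=6μC, V=1.20V), C3(3μF, Q=1μC, V=0.33V), C4(6μF, Q=3μC, V=0.50V)
Op 1: CLOSE 4-1: Q_total=10.00, C_total=9.00, V=1.11; Q4=6.67, Q1=3.33; dissipated=3.361
Op 2: CLOSE 1-4: Q_total=10.00, C_total=9.00, V=1.11; Q1=3.33, Q4=6.67; dissipated=0.000
Op 3: CLOSE 3-1: Q_total=4.33, C_total=6.00, V=0.72; Q3=2.17, Q1=2.17; dissipated=0.454
Op 4: CLOSE 2-3: Q_total=8.17, C_total=8.00, V=1.02; Q2=5.10, Q3=3.06; dissipated=0.214
Total dissipated: 4.029 μJ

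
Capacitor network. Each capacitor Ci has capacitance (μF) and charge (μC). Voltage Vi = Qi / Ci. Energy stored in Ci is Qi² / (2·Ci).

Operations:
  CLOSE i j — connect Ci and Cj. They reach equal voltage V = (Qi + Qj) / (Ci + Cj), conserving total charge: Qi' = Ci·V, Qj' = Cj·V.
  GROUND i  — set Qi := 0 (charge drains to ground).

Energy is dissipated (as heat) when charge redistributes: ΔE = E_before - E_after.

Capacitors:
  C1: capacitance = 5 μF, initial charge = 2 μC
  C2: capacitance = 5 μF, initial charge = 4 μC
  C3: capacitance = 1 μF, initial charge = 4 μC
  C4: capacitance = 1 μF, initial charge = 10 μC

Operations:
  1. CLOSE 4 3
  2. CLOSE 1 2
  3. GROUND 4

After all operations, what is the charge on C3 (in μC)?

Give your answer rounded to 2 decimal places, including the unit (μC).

Initial: C1(5μF, Q=2μC, V=0.40V), C2(5μF, Q=4μC, V=0.80V), C3(1μF, Q=4μC, V=4.00V), C4(1μF, Q=10μC, V=10.00V)
Op 1: CLOSE 4-3: Q_total=14.00, C_total=2.00, V=7.00; Q4=7.00, Q3=7.00; dissipated=9.000
Op 2: CLOSE 1-2: Q_total=6.00, C_total=10.00, V=0.60; Q1=3.00, Q2=3.00; dissipated=0.200
Op 3: GROUND 4: Q4=0; energy lost=24.500
Final charges: Q1=3.00, Q2=3.00, Q3=7.00, Q4=0.00

Answer: 7.00 μC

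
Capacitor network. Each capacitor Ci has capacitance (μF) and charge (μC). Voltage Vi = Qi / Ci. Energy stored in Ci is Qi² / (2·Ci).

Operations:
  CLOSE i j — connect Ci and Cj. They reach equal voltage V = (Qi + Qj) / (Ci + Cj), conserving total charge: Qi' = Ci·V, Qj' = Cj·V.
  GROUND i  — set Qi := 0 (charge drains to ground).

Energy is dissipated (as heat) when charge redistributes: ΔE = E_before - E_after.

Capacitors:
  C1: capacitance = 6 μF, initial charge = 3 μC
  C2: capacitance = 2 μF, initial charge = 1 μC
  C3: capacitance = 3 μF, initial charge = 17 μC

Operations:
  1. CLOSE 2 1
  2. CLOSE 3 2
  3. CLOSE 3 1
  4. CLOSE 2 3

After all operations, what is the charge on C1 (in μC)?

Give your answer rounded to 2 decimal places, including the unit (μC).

Answer: 9.20 μC

Derivation:
Initial: C1(6μF, Q=3μC, V=0.50V), C2(2μF, Q=1μC, V=0.50V), C3(3μF, Q=17μC, V=5.67V)
Op 1: CLOSE 2-1: Q_total=4.00, C_total=8.00, V=0.50; Q2=1.00, Q1=3.00; dissipated=0.000
Op 2: CLOSE 3-2: Q_total=18.00, C_total=5.00, V=3.60; Q3=10.80, Q2=7.20; dissipated=16.017
Op 3: CLOSE 3-1: Q_total=13.80, C_total=9.00, V=1.53; Q3=4.60, Q1=9.20; dissipated=9.610
Op 4: CLOSE 2-3: Q_total=11.80, C_total=5.00, V=2.36; Q2=4.72, Q3=7.08; dissipated=2.563
Final charges: Q1=9.20, Q2=4.72, Q3=7.08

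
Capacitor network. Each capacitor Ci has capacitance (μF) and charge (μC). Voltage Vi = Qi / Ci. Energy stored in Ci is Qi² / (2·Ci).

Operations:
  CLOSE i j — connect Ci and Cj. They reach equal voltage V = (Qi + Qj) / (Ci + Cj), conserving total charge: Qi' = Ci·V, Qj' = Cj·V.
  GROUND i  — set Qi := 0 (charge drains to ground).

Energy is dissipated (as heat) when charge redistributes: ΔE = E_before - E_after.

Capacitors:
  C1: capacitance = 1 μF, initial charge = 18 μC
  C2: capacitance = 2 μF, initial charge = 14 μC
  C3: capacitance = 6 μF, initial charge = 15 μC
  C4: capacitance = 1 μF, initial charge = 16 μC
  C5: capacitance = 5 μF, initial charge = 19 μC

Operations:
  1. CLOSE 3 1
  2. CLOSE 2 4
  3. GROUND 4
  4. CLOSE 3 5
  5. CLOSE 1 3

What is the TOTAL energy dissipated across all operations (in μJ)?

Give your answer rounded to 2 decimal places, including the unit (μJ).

Initial: C1(1μF, Q=18μC, V=18.00V), C2(2μF, Q=14μC, V=7.00V), C3(6μF, Q=15μC, V=2.50V), C4(1μF, Q=16μC, V=16.00V), C5(5μF, Q=19μC, V=3.80V)
Op 1: CLOSE 3-1: Q_total=33.00, C_total=7.00, V=4.71; Q3=28.29, Q1=4.71; dissipated=102.964
Op 2: CLOSE 2-4: Q_total=30.00, C_total=3.00, V=10.00; Q2=20.00, Q4=10.00; dissipated=27.000
Op 3: GROUND 4: Q4=0; energy lost=50.000
Op 4: CLOSE 3-5: Q_total=47.29, C_total=11.00, V=4.30; Q3=25.79, Q5=21.49; dissipated=1.140
Op 5: CLOSE 1-3: Q_total=30.51, C_total=7.00, V=4.36; Q1=4.36, Q3=26.15; dissipated=0.074
Total dissipated: 181.178 μJ

Answer: 181.18 μJ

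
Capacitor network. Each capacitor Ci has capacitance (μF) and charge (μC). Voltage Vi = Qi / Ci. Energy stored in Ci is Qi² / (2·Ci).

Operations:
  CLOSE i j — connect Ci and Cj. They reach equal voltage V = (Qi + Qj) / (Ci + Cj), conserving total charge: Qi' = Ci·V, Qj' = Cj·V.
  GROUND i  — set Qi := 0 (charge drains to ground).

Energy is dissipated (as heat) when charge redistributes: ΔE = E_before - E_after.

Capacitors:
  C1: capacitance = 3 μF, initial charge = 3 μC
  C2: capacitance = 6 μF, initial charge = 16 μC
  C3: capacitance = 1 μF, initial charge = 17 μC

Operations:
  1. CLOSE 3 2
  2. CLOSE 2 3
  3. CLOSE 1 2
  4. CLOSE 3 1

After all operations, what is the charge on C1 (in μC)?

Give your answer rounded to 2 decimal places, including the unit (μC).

Answer: 11.36 μC

Derivation:
Initial: C1(3μF, Q=3μC, V=1.00V), C2(6μF, Q=16μC, V=2.67V), C3(1μF, Q=17μC, V=17.00V)
Op 1: CLOSE 3-2: Q_total=33.00, C_total=7.00, V=4.71; Q3=4.71, Q2=28.29; dissipated=88.048
Op 2: CLOSE 2-3: Q_total=33.00, C_total=7.00, V=4.71; Q2=28.29, Q3=4.71; dissipated=0.000
Op 3: CLOSE 1-2: Q_total=31.29, C_total=9.00, V=3.48; Q1=10.43, Q2=20.86; dissipated=13.796
Op 4: CLOSE 3-1: Q_total=15.14, C_total=4.00, V=3.79; Q3=3.79, Q1=11.36; dissipated=0.575
Final charges: Q1=11.36, Q2=20.86, Q3=3.79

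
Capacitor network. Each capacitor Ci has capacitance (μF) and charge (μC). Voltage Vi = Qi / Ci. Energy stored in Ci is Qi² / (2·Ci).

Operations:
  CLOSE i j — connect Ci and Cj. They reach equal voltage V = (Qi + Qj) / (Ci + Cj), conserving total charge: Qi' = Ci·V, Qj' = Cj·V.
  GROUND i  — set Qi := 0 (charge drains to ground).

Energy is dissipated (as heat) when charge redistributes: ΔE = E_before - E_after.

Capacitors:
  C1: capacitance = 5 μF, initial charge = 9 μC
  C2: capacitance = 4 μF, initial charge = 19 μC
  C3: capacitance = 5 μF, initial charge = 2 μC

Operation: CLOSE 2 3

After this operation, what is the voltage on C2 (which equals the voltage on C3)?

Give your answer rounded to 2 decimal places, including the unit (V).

Answer: 2.33 V

Derivation:
Initial: C1(5μF, Q=9μC, V=1.80V), C2(4μF, Q=19μC, V=4.75V), C3(5μF, Q=2μC, V=0.40V)
Op 1: CLOSE 2-3: Q_total=21.00, C_total=9.00, V=2.33; Q2=9.33, Q3=11.67; dissipated=21.025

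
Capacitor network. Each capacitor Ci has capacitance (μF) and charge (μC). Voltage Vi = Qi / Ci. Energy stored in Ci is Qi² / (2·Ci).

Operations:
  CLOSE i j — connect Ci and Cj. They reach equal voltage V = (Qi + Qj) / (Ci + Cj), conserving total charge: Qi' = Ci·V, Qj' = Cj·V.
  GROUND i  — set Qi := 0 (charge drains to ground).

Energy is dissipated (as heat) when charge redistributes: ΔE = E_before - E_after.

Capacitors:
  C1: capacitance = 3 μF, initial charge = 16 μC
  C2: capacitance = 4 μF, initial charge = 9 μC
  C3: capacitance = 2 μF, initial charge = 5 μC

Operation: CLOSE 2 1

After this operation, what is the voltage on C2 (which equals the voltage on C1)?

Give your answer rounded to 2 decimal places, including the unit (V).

Answer: 3.57 V

Derivation:
Initial: C1(3μF, Q=16μC, V=5.33V), C2(4μF, Q=9μC, V=2.25V), C3(2μF, Q=5μC, V=2.50V)
Op 1: CLOSE 2-1: Q_total=25.00, C_total=7.00, V=3.57; Q2=14.29, Q1=10.71; dissipated=8.149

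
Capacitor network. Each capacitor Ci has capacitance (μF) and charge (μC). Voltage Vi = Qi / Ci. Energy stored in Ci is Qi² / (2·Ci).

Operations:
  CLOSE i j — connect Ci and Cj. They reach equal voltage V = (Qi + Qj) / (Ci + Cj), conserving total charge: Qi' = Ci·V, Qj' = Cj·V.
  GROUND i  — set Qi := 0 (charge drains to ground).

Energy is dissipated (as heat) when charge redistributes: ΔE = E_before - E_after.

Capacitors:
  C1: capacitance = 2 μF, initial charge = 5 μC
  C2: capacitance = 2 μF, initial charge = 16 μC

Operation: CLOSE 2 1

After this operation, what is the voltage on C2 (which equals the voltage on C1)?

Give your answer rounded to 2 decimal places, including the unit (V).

Answer: 5.25 V

Derivation:
Initial: C1(2μF, Q=5μC, V=2.50V), C2(2μF, Q=16μC, V=8.00V)
Op 1: CLOSE 2-1: Q_total=21.00, C_total=4.00, V=5.25; Q2=10.50, Q1=10.50; dissipated=15.125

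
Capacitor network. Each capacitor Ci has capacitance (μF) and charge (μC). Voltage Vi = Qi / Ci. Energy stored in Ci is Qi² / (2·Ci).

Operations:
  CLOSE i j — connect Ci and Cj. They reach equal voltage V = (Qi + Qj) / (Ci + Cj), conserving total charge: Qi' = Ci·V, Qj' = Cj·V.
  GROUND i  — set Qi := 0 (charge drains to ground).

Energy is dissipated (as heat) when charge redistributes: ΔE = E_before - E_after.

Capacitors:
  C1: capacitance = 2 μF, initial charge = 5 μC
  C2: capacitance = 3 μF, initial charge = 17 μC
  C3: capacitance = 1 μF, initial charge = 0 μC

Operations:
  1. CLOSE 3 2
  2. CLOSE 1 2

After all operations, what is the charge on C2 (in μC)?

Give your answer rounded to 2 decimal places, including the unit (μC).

Initial: C1(2μF, Q=5μC, V=2.50V), C2(3μF, Q=17μC, V=5.67V), C3(1μF, Q=0μC, V=0.00V)
Op 1: CLOSE 3-2: Q_total=17.00, C_total=4.00, V=4.25; Q3=4.25, Q2=12.75; dissipated=12.042
Op 2: CLOSE 1-2: Q_total=17.75, C_total=5.00, V=3.55; Q1=7.10, Q2=10.65; dissipated=1.837
Final charges: Q1=7.10, Q2=10.65, Q3=4.25

Answer: 10.65 μC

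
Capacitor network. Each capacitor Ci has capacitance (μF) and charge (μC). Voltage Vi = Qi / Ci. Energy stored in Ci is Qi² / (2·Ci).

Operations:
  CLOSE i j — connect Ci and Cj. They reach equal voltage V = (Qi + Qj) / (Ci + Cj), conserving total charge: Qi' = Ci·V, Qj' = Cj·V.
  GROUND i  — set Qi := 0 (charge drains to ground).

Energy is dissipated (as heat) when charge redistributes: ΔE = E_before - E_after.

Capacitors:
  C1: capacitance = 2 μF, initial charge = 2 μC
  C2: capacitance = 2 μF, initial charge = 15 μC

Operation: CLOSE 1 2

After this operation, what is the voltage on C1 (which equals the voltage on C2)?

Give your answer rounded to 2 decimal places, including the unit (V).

Answer: 4.25 V

Derivation:
Initial: C1(2μF, Q=2μC, V=1.00V), C2(2μF, Q=15μC, V=7.50V)
Op 1: CLOSE 1-2: Q_total=17.00, C_total=4.00, V=4.25; Q1=8.50, Q2=8.50; dissipated=21.125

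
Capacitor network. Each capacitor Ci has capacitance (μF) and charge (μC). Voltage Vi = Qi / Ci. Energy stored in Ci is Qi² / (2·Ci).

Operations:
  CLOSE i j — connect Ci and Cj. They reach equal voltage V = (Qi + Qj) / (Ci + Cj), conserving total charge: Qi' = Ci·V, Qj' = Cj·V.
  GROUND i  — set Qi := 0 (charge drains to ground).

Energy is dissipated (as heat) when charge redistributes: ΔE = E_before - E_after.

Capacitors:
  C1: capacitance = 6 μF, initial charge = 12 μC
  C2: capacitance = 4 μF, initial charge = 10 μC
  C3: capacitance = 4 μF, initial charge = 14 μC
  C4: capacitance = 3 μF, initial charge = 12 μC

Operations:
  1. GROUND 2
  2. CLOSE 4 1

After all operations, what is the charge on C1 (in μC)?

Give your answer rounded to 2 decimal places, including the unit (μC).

Initial: C1(6μF, Q=12μC, V=2.00V), C2(4μF, Q=10μC, V=2.50V), C3(4μF, Q=14μC, V=3.50V), C4(3μF, Q=12μC, V=4.00V)
Op 1: GROUND 2: Q2=0; energy lost=12.500
Op 2: CLOSE 4-1: Q_total=24.00, C_total=9.00, V=2.67; Q4=8.00, Q1=16.00; dissipated=4.000
Final charges: Q1=16.00, Q2=0.00, Q3=14.00, Q4=8.00

Answer: 16.00 μC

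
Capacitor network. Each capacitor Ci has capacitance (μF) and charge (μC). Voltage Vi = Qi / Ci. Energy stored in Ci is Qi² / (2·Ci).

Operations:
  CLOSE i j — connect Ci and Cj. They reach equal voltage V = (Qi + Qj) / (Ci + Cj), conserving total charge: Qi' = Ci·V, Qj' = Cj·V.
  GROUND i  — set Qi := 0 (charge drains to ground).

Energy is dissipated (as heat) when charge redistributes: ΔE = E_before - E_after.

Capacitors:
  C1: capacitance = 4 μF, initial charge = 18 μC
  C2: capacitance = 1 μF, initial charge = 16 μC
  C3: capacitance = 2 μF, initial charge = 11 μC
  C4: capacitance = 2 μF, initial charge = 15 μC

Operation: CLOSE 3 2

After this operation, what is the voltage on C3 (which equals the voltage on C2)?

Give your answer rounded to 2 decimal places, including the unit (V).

Answer: 9.00 V

Derivation:
Initial: C1(4μF, Q=18μC, V=4.50V), C2(1μF, Q=16μC, V=16.00V), C3(2μF, Q=11μC, V=5.50V), C4(2μF, Q=15μC, V=7.50V)
Op 1: CLOSE 3-2: Q_total=27.00, C_total=3.00, V=9.00; Q3=18.00, Q2=9.00; dissipated=36.750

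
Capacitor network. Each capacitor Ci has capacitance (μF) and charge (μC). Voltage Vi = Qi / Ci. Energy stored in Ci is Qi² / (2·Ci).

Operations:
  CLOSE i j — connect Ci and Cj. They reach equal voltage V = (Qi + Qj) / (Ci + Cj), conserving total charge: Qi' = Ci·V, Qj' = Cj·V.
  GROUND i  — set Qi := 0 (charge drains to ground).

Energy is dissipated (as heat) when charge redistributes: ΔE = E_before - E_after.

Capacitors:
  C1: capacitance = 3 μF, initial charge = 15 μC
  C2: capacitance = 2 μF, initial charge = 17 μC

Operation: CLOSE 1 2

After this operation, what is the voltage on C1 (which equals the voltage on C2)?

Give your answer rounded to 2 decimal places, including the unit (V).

Answer: 6.40 V

Derivation:
Initial: C1(3μF, Q=15μC, V=5.00V), C2(2μF, Q=17μC, V=8.50V)
Op 1: CLOSE 1-2: Q_total=32.00, C_total=5.00, V=6.40; Q1=19.20, Q2=12.80; dissipated=7.350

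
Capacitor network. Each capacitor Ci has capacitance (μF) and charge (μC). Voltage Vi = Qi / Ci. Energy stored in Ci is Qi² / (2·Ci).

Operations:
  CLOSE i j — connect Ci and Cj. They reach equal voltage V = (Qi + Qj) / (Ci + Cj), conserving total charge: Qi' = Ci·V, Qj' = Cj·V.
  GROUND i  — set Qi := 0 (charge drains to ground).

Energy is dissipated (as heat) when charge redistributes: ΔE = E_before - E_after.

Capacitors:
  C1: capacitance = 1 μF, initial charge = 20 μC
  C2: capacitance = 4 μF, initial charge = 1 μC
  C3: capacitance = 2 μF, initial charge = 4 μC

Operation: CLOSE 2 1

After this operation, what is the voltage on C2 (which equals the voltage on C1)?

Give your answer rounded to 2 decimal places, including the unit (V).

Answer: 4.20 V

Derivation:
Initial: C1(1μF, Q=20μC, V=20.00V), C2(4μF, Q=1μC, V=0.25V), C3(2μF, Q=4μC, V=2.00V)
Op 1: CLOSE 2-1: Q_total=21.00, C_total=5.00, V=4.20; Q2=16.80, Q1=4.20; dissipated=156.025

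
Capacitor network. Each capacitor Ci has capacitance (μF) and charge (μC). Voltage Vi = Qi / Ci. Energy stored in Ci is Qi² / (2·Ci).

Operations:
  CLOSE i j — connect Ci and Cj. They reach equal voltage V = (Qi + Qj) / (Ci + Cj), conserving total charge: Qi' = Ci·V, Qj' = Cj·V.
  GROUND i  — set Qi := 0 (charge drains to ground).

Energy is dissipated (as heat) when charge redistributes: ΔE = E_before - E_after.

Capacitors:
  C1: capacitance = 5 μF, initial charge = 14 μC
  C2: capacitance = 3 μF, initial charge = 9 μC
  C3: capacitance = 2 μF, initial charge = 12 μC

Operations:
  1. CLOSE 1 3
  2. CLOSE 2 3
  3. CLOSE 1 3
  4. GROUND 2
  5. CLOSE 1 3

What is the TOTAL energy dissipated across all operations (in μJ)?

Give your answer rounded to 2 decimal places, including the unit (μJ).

Answer: 23.95 μJ

Derivation:
Initial: C1(5μF, Q=14μC, V=2.80V), C2(3μF, Q=9μC, V=3.00V), C3(2μF, Q=12μC, V=6.00V)
Op 1: CLOSE 1-3: Q_total=26.00, C_total=7.00, V=3.71; Q1=18.57, Q3=7.43; dissipated=7.314
Op 2: CLOSE 2-3: Q_total=16.43, C_total=5.00, V=3.29; Q2=9.86, Q3=6.57; dissipated=0.306
Op 3: CLOSE 1-3: Q_total=25.14, C_total=7.00, V=3.59; Q1=17.96, Q3=7.18; dissipated=0.131
Op 4: GROUND 2: Q2=0; energy lost=16.194
Op 5: CLOSE 1-3: Q_total=25.14, C_total=7.00, V=3.59; Q1=17.96, Q3=7.18; dissipated=0.000
Total dissipated: 23.945 μJ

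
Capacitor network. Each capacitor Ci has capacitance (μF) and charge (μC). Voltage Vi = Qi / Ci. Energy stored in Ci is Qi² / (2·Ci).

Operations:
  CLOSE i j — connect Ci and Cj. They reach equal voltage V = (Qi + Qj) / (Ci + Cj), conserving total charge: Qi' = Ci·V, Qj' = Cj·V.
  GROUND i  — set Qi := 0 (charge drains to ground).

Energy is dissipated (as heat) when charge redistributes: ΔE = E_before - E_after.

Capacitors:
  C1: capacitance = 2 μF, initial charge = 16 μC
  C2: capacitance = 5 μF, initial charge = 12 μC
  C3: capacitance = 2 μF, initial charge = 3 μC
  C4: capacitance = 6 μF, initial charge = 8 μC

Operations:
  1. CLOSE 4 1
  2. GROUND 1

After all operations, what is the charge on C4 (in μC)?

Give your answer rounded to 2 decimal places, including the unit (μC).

Initial: C1(2μF, Q=16μC, V=8.00V), C2(5μF, Q=12μC, V=2.40V), C3(2μF, Q=3μC, V=1.50V), C4(6μF, Q=8μC, V=1.33V)
Op 1: CLOSE 4-1: Q_total=24.00, C_total=8.00, V=3.00; Q4=18.00, Q1=6.00; dissipated=33.333
Op 2: GROUND 1: Q1=0; energy lost=9.000
Final charges: Q1=0.00, Q2=12.00, Q3=3.00, Q4=18.00

Answer: 18.00 μC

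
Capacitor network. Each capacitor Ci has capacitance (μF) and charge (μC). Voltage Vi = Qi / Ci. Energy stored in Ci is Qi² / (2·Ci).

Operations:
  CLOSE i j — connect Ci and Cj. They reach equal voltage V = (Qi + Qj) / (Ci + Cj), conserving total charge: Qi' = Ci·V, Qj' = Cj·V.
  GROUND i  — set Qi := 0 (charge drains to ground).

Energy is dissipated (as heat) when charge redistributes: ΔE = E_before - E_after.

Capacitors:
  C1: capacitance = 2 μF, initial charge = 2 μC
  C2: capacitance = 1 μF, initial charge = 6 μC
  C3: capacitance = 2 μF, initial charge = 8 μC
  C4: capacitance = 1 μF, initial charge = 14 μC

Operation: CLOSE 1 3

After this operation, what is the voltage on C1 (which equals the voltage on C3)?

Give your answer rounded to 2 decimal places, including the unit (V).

Answer: 2.50 V

Derivation:
Initial: C1(2μF, Q=2μC, V=1.00V), C2(1μF, Q=6μC, V=6.00V), C3(2μF, Q=8μC, V=4.00V), C4(1μF, Q=14μC, V=14.00V)
Op 1: CLOSE 1-3: Q_total=10.00, C_total=4.00, V=2.50; Q1=5.00, Q3=5.00; dissipated=4.500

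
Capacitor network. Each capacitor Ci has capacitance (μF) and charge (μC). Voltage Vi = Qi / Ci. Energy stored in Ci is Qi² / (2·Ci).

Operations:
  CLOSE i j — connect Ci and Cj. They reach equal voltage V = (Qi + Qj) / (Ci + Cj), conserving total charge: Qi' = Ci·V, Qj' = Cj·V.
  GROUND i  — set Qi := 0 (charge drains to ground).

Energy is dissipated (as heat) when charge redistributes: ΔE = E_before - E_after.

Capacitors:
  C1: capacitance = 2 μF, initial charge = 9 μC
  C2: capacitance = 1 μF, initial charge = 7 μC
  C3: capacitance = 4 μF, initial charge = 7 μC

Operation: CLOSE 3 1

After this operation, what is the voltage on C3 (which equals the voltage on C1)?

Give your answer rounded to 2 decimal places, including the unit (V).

Initial: C1(2μF, Q=9μC, V=4.50V), C2(1μF, Q=7μC, V=7.00V), C3(4μF, Q=7μC, V=1.75V)
Op 1: CLOSE 3-1: Q_total=16.00, C_total=6.00, V=2.67; Q3=10.67, Q1=5.33; dissipated=5.042

Answer: 2.67 V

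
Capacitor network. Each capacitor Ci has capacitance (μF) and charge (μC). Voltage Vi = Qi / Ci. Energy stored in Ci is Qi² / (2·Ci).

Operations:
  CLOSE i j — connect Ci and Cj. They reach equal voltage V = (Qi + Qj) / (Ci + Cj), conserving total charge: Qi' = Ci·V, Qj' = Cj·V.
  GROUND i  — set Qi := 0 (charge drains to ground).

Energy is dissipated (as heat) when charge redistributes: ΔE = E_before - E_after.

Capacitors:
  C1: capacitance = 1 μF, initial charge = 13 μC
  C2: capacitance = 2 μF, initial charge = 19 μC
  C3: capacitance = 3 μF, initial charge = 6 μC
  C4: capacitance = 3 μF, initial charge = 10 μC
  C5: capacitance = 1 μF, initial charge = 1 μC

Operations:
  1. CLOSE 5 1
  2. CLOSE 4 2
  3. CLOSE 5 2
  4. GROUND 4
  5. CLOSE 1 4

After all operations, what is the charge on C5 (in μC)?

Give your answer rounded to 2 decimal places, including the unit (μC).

Answer: 6.20 μC

Derivation:
Initial: C1(1μF, Q=13μC, V=13.00V), C2(2μF, Q=19μC, V=9.50V), C3(3μF, Q=6μC, V=2.00V), C4(3μF, Q=10μC, V=3.33V), C5(1μF, Q=1μC, V=1.00V)
Op 1: CLOSE 5-1: Q_total=14.00, C_total=2.00, V=7.00; Q5=7.00, Q1=7.00; dissipated=36.000
Op 2: CLOSE 4-2: Q_total=29.00, C_total=5.00, V=5.80; Q4=17.40, Q2=11.60; dissipated=22.817
Op 3: CLOSE 5-2: Q_total=18.60, C_total=3.00, V=6.20; Q5=6.20, Q2=12.40; dissipated=0.480
Op 4: GROUND 4: Q4=0; energy lost=50.460
Op 5: CLOSE 1-4: Q_total=7.00, C_total=4.00, V=1.75; Q1=1.75, Q4=5.25; dissipated=18.375
Final charges: Q1=1.75, Q2=12.40, Q3=6.00, Q4=5.25, Q5=6.20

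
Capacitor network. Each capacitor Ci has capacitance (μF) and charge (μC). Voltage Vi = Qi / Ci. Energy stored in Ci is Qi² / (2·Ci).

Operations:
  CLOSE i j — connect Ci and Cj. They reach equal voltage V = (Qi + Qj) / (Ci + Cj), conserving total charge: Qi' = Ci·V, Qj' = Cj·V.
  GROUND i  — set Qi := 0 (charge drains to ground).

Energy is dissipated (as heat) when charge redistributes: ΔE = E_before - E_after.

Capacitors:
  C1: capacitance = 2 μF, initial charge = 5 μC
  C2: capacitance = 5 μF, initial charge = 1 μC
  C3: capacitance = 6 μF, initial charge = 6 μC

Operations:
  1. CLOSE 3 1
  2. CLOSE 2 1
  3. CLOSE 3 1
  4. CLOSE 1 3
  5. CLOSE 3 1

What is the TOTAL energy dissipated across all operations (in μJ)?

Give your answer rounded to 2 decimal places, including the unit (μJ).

Answer: 3.20 μJ

Derivation:
Initial: C1(2μF, Q=5μC, V=2.50V), C2(5μF, Q=1μC, V=0.20V), C3(6μF, Q=6μC, V=1.00V)
Op 1: CLOSE 3-1: Q_total=11.00, C_total=8.00, V=1.38; Q3=8.25, Q1=2.75; dissipated=1.688
Op 2: CLOSE 2-1: Q_total=3.75, C_total=7.00, V=0.54; Q2=2.68, Q1=1.07; dissipated=0.986
Op 3: CLOSE 3-1: Q_total=9.32, C_total=8.00, V=1.17; Q3=6.99, Q1=2.33; dissipated=0.528
Op 4: CLOSE 1-3: Q_total=9.32, C_total=8.00, V=1.17; Q1=2.33, Q3=6.99; dissipated=0.000
Op 5: CLOSE 3-1: Q_total=9.32, C_total=8.00, V=1.17; Q3=6.99, Q1=2.33; dissipated=0.000
Total dissipated: 3.202 μJ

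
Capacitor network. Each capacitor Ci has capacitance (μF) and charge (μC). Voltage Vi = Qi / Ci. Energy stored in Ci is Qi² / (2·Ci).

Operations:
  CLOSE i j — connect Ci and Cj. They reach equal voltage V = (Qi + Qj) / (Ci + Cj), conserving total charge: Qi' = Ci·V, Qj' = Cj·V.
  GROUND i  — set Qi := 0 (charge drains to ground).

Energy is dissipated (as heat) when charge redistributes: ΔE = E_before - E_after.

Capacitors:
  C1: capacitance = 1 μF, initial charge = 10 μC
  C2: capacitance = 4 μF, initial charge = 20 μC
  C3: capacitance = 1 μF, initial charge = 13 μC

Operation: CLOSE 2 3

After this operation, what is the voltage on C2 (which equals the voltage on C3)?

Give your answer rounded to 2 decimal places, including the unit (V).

Initial: C1(1μF, Q=10μC, V=10.00V), C2(4μF, Q=20μC, V=5.00V), C3(1μF, Q=13μC, V=13.00V)
Op 1: CLOSE 2-3: Q_total=33.00, C_total=5.00, V=6.60; Q2=26.40, Q3=6.60; dissipated=25.600

Answer: 6.60 V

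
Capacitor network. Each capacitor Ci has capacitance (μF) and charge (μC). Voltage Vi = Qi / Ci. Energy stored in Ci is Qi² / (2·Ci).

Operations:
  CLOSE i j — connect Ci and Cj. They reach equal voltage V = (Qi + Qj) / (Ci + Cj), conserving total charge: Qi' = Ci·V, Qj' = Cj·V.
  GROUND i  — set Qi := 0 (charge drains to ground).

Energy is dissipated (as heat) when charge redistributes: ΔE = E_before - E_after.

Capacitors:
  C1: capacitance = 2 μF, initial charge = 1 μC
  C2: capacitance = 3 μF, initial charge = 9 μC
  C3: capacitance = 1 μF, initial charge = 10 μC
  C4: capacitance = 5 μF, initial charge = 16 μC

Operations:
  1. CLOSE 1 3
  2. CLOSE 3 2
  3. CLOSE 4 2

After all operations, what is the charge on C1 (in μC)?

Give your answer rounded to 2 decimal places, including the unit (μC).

Initial: C1(2μF, Q=1μC, V=0.50V), C2(3μF, Q=9μC, V=3.00V), C3(1μF, Q=10μC, V=10.00V), C4(5μF, Q=16μC, V=3.20V)
Op 1: CLOSE 1-3: Q_total=11.00, C_total=3.00, V=3.67; Q1=7.33, Q3=3.67; dissipated=30.083
Op 2: CLOSE 3-2: Q_total=12.67, C_total=4.00, V=3.17; Q3=3.17, Q2=9.50; dissipated=0.167
Op 3: CLOSE 4-2: Q_total=25.50, C_total=8.00, V=3.19; Q4=15.94, Q2=9.56; dissipated=0.001
Final charges: Q1=7.33, Q2=9.56, Q3=3.17, Q4=15.94

Answer: 7.33 μC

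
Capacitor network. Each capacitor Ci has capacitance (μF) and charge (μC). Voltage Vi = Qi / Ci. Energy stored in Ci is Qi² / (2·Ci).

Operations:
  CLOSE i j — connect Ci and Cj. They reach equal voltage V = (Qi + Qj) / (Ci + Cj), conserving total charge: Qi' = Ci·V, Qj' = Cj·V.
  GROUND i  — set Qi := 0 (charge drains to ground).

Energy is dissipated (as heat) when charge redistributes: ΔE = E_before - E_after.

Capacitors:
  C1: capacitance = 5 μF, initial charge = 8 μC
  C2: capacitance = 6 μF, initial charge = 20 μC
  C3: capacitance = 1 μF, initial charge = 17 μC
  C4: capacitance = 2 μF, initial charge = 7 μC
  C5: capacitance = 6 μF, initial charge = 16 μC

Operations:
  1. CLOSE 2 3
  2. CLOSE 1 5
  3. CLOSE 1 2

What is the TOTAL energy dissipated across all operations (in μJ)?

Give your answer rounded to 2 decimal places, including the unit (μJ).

Answer: 94.74 μJ

Derivation:
Initial: C1(5μF, Q=8μC, V=1.60V), C2(6μF, Q=20μC, V=3.33V), C3(1μF, Q=17μC, V=17.00V), C4(2μF, Q=7μC, V=3.50V), C5(6μF, Q=16μC, V=2.67V)
Op 1: CLOSE 2-3: Q_total=37.00, C_total=7.00, V=5.29; Q2=31.71, Q3=5.29; dissipated=80.048
Op 2: CLOSE 1-5: Q_total=24.00, C_total=11.00, V=2.18; Q1=10.91, Q5=13.09; dissipated=1.552
Op 3: CLOSE 1-2: Q_total=42.62, C_total=11.00, V=3.87; Q1=19.37, Q2=23.25; dissipated=13.138
Total dissipated: 94.737 μJ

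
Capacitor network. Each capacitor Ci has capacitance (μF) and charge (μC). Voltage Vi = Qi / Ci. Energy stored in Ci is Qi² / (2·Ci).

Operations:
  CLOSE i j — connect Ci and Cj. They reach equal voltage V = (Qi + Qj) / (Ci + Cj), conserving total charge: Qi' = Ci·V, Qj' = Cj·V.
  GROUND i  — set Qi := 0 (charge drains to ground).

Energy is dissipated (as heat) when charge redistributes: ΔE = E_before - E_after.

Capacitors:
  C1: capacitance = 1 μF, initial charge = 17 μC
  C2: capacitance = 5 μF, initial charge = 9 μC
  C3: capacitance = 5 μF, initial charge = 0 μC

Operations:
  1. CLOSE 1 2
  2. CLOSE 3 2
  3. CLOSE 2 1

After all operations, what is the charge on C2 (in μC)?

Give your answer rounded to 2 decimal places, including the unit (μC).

Initial: C1(1μF, Q=17μC, V=17.00V), C2(5μF, Q=9μC, V=1.80V), C3(5μF, Q=0μC, V=0.00V)
Op 1: CLOSE 1-2: Q_total=26.00, C_total=6.00, V=4.33; Q1=4.33, Q2=21.67; dissipated=96.267
Op 2: CLOSE 3-2: Q_total=21.67, C_total=10.00, V=2.17; Q3=10.83, Q2=10.83; dissipated=23.472
Op 3: CLOSE 2-1: Q_total=15.17, C_total=6.00, V=2.53; Q2=12.64, Q1=2.53; dissipated=1.956
Final charges: Q1=2.53, Q2=12.64, Q3=10.83

Answer: 12.64 μC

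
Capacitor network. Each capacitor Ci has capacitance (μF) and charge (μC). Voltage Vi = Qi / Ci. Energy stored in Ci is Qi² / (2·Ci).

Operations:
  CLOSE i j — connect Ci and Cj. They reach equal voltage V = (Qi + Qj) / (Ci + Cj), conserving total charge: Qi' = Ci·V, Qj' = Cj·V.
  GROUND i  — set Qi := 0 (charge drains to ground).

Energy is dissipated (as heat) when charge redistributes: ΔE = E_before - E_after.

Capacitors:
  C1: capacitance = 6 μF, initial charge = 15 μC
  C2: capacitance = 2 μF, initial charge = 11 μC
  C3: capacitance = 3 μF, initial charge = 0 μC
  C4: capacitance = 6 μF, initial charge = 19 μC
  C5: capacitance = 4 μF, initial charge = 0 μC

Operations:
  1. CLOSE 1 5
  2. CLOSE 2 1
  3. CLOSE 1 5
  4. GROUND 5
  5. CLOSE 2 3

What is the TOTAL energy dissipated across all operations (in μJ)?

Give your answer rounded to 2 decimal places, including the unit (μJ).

Initial: C1(6μF, Q=15μC, V=2.50V), C2(2μF, Q=11μC, V=5.50V), C3(3μF, Q=0μC, V=0.00V), C4(6μF, Q=19μC, V=3.17V), C5(4μF, Q=0μC, V=0.00V)
Op 1: CLOSE 1-5: Q_total=15.00, C_total=10.00, V=1.50; Q1=9.00, Q5=6.00; dissipated=7.500
Op 2: CLOSE 2-1: Q_total=20.00, C_total=8.00, V=2.50; Q2=5.00, Q1=15.00; dissipated=12.000
Op 3: CLOSE 1-5: Q_total=21.00, C_total=10.00, V=2.10; Q1=12.60, Q5=8.40; dissipated=1.200
Op 4: GROUND 5: Q5=0; energy lost=8.820
Op 5: CLOSE 2-3: Q_total=5.00, C_total=5.00, V=1.00; Q2=2.00, Q3=3.00; dissipated=3.750
Total dissipated: 33.270 μJ

Answer: 33.27 μJ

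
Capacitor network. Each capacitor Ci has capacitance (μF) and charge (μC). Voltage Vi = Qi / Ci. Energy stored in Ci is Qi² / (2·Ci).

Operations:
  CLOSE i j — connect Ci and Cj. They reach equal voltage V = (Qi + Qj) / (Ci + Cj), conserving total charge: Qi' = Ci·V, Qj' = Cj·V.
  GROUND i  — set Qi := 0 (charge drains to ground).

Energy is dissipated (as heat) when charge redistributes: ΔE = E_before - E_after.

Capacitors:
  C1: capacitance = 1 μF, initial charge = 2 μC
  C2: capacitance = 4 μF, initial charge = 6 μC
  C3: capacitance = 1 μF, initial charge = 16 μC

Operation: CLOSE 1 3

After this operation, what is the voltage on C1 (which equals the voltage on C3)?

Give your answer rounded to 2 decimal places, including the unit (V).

Answer: 9.00 V

Derivation:
Initial: C1(1μF, Q=2μC, V=2.00V), C2(4μF, Q=6μC, V=1.50V), C3(1μF, Q=16μC, V=16.00V)
Op 1: CLOSE 1-3: Q_total=18.00, C_total=2.00, V=9.00; Q1=9.00, Q3=9.00; dissipated=49.000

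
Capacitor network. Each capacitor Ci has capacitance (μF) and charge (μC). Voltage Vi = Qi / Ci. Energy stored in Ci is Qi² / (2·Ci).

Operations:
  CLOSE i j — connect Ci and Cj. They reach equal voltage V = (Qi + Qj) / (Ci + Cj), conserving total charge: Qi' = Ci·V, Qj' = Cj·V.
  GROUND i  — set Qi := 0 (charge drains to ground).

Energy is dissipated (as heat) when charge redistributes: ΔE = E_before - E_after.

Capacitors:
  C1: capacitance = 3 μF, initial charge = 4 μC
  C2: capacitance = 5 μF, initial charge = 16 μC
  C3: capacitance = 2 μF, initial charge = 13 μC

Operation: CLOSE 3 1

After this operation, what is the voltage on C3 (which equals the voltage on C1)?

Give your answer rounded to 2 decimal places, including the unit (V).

Initial: C1(3μF, Q=4μC, V=1.33V), C2(5μF, Q=16μC, V=3.20V), C3(2μF, Q=13μC, V=6.50V)
Op 1: CLOSE 3-1: Q_total=17.00, C_total=5.00, V=3.40; Q3=6.80, Q1=10.20; dissipated=16.017

Answer: 3.40 V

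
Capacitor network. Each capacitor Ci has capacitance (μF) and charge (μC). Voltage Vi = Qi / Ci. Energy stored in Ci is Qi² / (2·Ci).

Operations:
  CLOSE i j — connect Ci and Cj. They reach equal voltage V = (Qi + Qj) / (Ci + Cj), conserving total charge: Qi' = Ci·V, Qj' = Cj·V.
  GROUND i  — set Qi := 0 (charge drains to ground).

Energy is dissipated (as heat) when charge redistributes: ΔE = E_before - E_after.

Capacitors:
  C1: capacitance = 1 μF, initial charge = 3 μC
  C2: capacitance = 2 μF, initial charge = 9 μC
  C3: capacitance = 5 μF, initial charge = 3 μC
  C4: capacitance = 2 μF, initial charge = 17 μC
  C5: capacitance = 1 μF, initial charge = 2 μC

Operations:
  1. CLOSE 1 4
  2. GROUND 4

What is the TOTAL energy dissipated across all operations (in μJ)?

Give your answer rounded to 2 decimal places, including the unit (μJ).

Initial: C1(1μF, Q=3μC, V=3.00V), C2(2μF, Q=9μC, V=4.50V), C3(5μF, Q=3μC, V=0.60V), C4(2μF, Q=17μC, V=8.50V), C5(1μF, Q=2μC, V=2.00V)
Op 1: CLOSE 1-4: Q_total=20.00, C_total=3.00, V=6.67; Q1=6.67, Q4=13.33; dissipated=10.083
Op 2: GROUND 4: Q4=0; energy lost=44.444
Total dissipated: 54.528 μJ

Answer: 54.53 μJ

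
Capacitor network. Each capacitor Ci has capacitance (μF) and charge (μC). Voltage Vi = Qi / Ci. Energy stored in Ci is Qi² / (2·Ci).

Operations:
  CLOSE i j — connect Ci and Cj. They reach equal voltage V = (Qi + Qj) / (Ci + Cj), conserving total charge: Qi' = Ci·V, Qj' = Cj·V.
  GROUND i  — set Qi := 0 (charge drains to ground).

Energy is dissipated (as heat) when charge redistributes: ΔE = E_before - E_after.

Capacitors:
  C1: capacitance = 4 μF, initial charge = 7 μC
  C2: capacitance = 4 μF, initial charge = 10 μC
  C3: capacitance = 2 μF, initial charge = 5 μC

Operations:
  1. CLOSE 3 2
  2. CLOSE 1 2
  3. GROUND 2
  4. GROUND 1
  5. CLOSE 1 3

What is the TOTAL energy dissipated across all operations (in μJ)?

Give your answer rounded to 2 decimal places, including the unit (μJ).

Initial: C1(4μF, Q=7μC, V=1.75V), C2(4μF, Q=10μC, V=2.50V), C3(2μF, Q=5μC, V=2.50V)
Op 1: CLOSE 3-2: Q_total=15.00, C_total=6.00, V=2.50; Q3=5.00, Q2=10.00; dissipated=0.000
Op 2: CLOSE 1-2: Q_total=17.00, C_total=8.00, V=2.12; Q1=8.50, Q2=8.50; dissipated=0.562
Op 3: GROUND 2: Q2=0; energy lost=9.031
Op 4: GROUND 1: Q1=0; energy lost=9.031
Op 5: CLOSE 1-3: Q_total=5.00, C_total=6.00, V=0.83; Q1=3.33, Q3=1.67; dissipated=4.167
Total dissipated: 22.792 μJ

Answer: 22.79 μJ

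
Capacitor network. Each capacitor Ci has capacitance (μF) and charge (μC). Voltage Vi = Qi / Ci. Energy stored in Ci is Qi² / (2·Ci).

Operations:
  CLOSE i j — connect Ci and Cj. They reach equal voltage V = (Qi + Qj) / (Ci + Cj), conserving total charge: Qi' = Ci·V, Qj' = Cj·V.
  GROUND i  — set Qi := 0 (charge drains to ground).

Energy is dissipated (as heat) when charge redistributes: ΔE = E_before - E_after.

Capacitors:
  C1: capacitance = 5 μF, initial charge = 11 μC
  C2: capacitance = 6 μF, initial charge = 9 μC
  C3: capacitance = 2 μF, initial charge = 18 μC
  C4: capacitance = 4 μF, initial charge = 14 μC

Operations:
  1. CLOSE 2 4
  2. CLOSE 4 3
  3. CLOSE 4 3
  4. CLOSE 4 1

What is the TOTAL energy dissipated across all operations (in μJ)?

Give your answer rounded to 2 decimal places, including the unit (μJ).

Answer: 40.78 μJ

Derivation:
Initial: C1(5μF, Q=11μC, V=2.20V), C2(6μF, Q=9μC, V=1.50V), C3(2μF, Q=18μC, V=9.00V), C4(4μF, Q=14μC, V=3.50V)
Op 1: CLOSE 2-4: Q_total=23.00, C_total=10.00, V=2.30; Q2=13.80, Q4=9.20; dissipated=4.800
Op 2: CLOSE 4-3: Q_total=27.20, C_total=6.00, V=4.53; Q4=18.13, Q3=9.07; dissipated=29.927
Op 3: CLOSE 4-3: Q_total=27.20, C_total=6.00, V=4.53; Q4=18.13, Q3=9.07; dissipated=0.000
Op 4: CLOSE 4-1: Q_total=29.13, C_total=9.00, V=3.24; Q4=12.95, Q1=16.19; dissipated=6.049
Total dissipated: 40.776 μJ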